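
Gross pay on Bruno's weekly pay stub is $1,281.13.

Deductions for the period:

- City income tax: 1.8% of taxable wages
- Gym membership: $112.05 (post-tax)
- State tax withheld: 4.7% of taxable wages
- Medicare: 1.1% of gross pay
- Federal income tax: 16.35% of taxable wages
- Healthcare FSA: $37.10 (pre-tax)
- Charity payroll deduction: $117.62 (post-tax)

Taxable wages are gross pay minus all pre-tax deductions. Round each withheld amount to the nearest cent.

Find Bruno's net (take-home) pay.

$716.01

Healthcare FSA: $37.10
Taxable wages = $1,281.13 − $37.10 = $1,244.03
Federal income tax: $1,244.03 × 0.1635 = $203.40
City income tax: $1,244.03 × 0.018 = $22.39
State tax withheld: $1,244.03 × 0.047 = $58.47
Medicare: $1,281.13 × 0.011 = $14.09
Gym membership: $112.05
Charity payroll deduction: $117.62
Total deductions = $37.10 + $203.40 + $22.39 + $58.47 + $14.09 + $112.05 + $117.62 = $565.12
Net pay = $1,281.13 − $565.12 = $716.01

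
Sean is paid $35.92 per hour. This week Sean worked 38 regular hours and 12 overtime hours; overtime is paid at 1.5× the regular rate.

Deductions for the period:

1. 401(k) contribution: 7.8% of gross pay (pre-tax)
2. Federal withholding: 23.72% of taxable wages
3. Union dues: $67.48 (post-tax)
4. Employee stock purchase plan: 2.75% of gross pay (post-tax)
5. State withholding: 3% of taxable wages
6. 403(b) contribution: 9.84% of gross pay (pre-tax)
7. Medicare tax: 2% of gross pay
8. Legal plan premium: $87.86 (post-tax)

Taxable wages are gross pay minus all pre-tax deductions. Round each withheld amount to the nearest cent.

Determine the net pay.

$963.13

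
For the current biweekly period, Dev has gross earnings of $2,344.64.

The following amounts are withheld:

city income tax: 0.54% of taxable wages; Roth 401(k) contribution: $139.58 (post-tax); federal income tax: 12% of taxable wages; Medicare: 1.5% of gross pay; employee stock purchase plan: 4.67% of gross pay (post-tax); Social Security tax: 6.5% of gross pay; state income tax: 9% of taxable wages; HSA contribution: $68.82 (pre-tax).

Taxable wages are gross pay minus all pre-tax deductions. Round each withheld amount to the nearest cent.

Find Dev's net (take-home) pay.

HSA contribution: $68.82
Taxable wages = $2,344.64 − $68.82 = $2,275.82
City income tax: $2,275.82 × 0.0054 = $12.29
Federal income tax: $2,275.82 × 0.12 = $273.10
State income tax: $2,275.82 × 0.09 = $204.82
Social Security tax: $2,344.64 × 0.065 = $152.40
Medicare: $2,344.64 × 0.015 = $35.17
Employee stock purchase plan: $2,344.64 × 0.0467 = $109.49
Roth 401(k) contribution: $139.58
Total deductions = $68.82 + $12.29 + $273.10 + $204.82 + $152.40 + $35.17 + $109.49 + $139.58 = $995.67
Net pay = $2,344.64 − $995.67 = $1,348.97

$1,348.97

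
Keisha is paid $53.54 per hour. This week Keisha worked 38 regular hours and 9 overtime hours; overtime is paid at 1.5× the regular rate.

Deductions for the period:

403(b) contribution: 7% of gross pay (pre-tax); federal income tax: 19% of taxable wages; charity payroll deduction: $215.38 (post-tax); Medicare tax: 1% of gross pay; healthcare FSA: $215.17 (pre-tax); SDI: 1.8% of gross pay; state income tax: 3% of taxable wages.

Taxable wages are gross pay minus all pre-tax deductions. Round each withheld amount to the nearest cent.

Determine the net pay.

$1,539.75

Regular pay: 38 × $53.54 = $2,034.52
Overtime pay: 9 × $53.54 × 1.5 = $722.79
Gross pay = $2,034.52 + $722.79 = $2,757.31
403(b) contribution: $2,757.31 × 0.07 = $193.01
Healthcare FSA: $215.17
Pre-tax total = $193.01 + $215.17 = $408.18
Taxable wages = $2,757.31 − $408.18 = $2,349.13
Federal income tax: $2,349.13 × 0.19 = $446.33
State income tax: $2,349.13 × 0.03 = $70.47
SDI: $2,757.31 × 0.018 = $49.63
Medicare tax: $2,757.31 × 0.01 = $27.57
Charity payroll deduction: $215.38
Total deductions = $193.01 + $215.17 + $446.33 + $70.47 + $49.63 + $27.57 + $215.38 = $1,217.56
Net pay = $2,757.31 − $1,217.56 = $1,539.75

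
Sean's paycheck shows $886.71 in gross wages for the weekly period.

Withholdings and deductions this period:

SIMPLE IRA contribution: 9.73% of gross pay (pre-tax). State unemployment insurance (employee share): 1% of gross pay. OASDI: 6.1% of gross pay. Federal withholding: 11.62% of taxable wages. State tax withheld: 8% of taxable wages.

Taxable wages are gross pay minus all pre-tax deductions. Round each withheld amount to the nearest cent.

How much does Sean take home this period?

$580.43

SIMPLE IRA contribution: $886.71 × 0.0973 = $86.28
Taxable wages = $886.71 − $86.28 = $800.43
Federal withholding: $800.43 × 0.1162 = $93.01
State tax withheld: $800.43 × 0.08 = $64.03
State unemployment insurance (employee share): $886.71 × 0.01 = $8.87
OASDI: $886.71 × 0.061 = $54.09
Total deductions = $86.28 + $93.01 + $64.03 + $8.87 + $54.09 = $306.28
Net pay = $886.71 − $306.28 = $580.43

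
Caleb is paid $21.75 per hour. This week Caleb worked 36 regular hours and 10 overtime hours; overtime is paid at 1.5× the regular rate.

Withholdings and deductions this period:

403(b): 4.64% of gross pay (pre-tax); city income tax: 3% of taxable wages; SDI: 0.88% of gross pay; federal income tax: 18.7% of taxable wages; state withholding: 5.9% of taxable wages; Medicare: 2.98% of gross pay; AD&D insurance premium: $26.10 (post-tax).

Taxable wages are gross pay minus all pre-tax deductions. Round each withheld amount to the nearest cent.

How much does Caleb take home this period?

Regular pay: 36 × $21.75 = $783.00
Overtime pay: 10 × $21.75 × 1.5 = $326.25
Gross pay = $783.00 + $326.25 = $1109.25
403(b): $1109.25 × 0.0464 = $51.47
Taxable wages = $1109.25 − $51.47 = $1057.78
Federal income tax: $1057.78 × 0.187 = $197.80
State withholding: $1057.78 × 0.059 = $62.41
City income tax: $1057.78 × 0.03 = $31.73
SDI: $1109.25 × 0.0088 = $9.76
Medicare: $1109.25 × 0.0298 = $33.06
AD&D insurance premium: $26.10
Total deductions = $51.47 + $197.80 + $62.41 + $31.73 + $9.76 + $33.06 + $26.10 = $412.33
Net pay = $1109.25 − $412.33 = $696.92

$696.92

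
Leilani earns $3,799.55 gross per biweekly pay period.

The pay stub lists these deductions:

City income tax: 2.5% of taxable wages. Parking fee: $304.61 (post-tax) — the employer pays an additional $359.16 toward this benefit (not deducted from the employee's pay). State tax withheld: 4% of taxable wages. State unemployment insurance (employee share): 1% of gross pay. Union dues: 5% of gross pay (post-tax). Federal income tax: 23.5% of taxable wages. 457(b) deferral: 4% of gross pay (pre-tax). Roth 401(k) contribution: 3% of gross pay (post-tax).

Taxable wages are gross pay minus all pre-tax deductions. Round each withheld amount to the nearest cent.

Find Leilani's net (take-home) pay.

457(b) deferral: $3,799.55 × 0.04 = $151.98
Taxable wages = $3,799.55 − $151.98 = $3,647.57
Federal income tax: $3,647.57 × 0.235 = $857.18
City income tax: $3,647.57 × 0.025 = $91.19
State tax withheld: $3,647.57 × 0.04 = $145.90
State unemployment insurance (employee share): $3,799.55 × 0.01 = $38.00
Parking fee: $304.61
Roth 401(k) contribution: $3,799.55 × 0.03 = $113.99
Union dues: $3,799.55 × 0.05 = $189.98
(Employer's $359.16 toward parking fee is not withheld from the employee.)
Total deductions = $151.98 + $857.18 + $91.19 + $145.90 + $38.00 + $304.61 + $113.99 + $189.98 = $1,892.83
Net pay = $3,799.55 − $1,892.83 = $1,906.72

$1,906.72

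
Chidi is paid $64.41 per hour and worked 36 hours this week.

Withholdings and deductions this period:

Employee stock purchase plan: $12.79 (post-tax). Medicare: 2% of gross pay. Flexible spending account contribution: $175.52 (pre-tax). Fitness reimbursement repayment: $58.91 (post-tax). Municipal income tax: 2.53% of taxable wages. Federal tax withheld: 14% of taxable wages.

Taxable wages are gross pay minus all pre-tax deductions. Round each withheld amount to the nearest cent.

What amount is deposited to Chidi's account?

$1,670.89

Gross pay: 36 × $64.41 = $2,318.76
Flexible spending account contribution: $175.52
Taxable wages = $2,318.76 − $175.52 = $2,143.24
Municipal income tax: $2,143.24 × 0.0253 = $54.22
Federal tax withheld: $2,143.24 × 0.14 = $300.05
Medicare: $2,318.76 × 0.02 = $46.38
Employee stock purchase plan: $12.79
Fitness reimbursement repayment: $58.91
Total deductions = $175.52 + $54.22 + $300.05 + $46.38 + $12.79 + $58.91 = $647.87
Net pay = $2,318.76 − $647.87 = $1,670.89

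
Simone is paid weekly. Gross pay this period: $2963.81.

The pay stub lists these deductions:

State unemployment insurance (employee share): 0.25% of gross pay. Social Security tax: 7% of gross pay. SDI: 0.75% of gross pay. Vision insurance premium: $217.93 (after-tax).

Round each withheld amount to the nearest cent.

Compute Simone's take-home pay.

$2508.77

State unemployment insurance (employee share): $2963.81 × 0.0025 = $7.41
SDI: $2963.81 × 0.0075 = $22.23
Social Security tax: $2963.81 × 0.07 = $207.47
Vision insurance premium: $217.93
Total deductions = $7.41 + $22.23 + $207.47 + $217.93 = $455.04
Net pay = $2963.81 − $455.04 = $2508.77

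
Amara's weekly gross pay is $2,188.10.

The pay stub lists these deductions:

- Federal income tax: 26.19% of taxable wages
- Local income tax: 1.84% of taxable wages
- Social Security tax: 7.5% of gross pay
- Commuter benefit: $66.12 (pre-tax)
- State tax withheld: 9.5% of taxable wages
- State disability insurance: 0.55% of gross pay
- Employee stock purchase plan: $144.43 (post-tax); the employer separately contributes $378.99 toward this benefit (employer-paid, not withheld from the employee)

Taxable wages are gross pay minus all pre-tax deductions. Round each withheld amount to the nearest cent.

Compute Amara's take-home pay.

Commuter benefit: $66.12
Taxable wages = $2,188.10 − $66.12 = $2,121.98
Local income tax: $2,121.98 × 0.0184 = $39.04
Federal income tax: $2,121.98 × 0.2619 = $555.75
State tax withheld: $2,121.98 × 0.095 = $201.59
Social Security tax: $2,188.10 × 0.075 = $164.11
State disability insurance: $2,188.10 × 0.0055 = $12.03
Employee stock purchase plan: $144.43
(Employer's $378.99 toward employee stock purchase plan is not withheld from the employee.)
Total deductions = $66.12 + $39.04 + $555.75 + $201.59 + $164.11 + $12.03 + $144.43 = $1,183.07
Net pay = $2,188.10 − $1,183.07 = $1,005.03

$1,005.03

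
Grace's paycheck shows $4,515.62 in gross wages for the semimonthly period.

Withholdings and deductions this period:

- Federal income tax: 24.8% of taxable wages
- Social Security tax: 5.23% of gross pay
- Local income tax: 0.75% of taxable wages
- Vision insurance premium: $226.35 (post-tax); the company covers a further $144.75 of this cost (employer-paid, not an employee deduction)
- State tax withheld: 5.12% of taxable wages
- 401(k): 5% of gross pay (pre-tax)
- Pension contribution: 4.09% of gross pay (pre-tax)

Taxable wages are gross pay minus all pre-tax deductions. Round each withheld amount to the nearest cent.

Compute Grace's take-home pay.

$2,383.58

401(k): $4,515.62 × 0.05 = $225.78
Pension contribution: $4,515.62 × 0.0409 = $184.69
Pre-tax total = $225.78 + $184.69 = $410.47
Taxable wages = $4,515.62 − $410.47 = $4,105.15
Local income tax: $4,105.15 × 0.0075 = $30.79
Federal income tax: $4,105.15 × 0.248 = $1,018.08
State tax withheld: $4,105.15 × 0.0512 = $210.18
Social Security tax: $4,515.62 × 0.0523 = $236.17
Vision insurance premium: $226.35
(Employer's $144.75 toward vision insurance premium is not withheld from the employee.)
Total deductions = $225.78 + $184.69 + $30.79 + $1,018.08 + $210.18 + $236.17 + $226.35 = $2,132.04
Net pay = $4,515.62 − $2,132.04 = $2,383.58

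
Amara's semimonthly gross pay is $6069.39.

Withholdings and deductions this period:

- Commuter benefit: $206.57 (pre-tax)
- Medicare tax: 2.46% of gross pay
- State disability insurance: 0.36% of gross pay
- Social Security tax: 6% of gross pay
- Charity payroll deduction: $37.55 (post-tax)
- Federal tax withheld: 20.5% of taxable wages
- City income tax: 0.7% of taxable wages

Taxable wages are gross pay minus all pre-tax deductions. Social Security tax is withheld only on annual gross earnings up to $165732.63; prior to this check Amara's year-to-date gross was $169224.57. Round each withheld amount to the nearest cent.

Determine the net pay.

$4411.19

Commuter benefit: $206.57
Taxable wages = $6069.39 − $206.57 = $5862.82
Federal tax withheld: $5862.82 × 0.205 = $1201.88
City income tax: $5862.82 × 0.007 = $41.04
Medicare tax: $6069.39 × 0.0246 = $149.31
State disability insurance: $6069.39 × 0.0036 = $21.85
Social Security tax: annual cap $165732.63 already reached (YTD $169224.57), so $0.00
Charity payroll deduction: $37.55
Total deductions = $206.57 + $1201.88 + $41.04 + $149.31 + $21.85 + $0.00 + $37.55 = $1658.20
Net pay = $6069.39 − $1658.20 = $4411.19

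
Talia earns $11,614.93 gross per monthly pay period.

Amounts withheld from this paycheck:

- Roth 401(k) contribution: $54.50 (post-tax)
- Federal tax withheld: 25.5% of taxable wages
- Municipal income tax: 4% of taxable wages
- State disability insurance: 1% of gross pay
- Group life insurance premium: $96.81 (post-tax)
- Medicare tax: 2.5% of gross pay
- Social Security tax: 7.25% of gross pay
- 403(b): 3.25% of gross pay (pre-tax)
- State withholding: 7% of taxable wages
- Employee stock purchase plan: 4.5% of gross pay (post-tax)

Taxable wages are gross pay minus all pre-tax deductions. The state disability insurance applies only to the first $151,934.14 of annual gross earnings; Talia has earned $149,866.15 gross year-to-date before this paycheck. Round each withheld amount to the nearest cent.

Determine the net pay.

$5,308.66

403(b): $11,614.93 × 0.0325 = $377.49
Taxable wages = $11,614.93 − $377.49 = $11,237.44
State withholding: $11,237.44 × 0.07 = $786.62
Municipal income tax: $11,237.44 × 0.04 = $449.50
Federal tax withheld: $11,237.44 × 0.255 = $2,865.55
Social Security tax: $11,614.93 × 0.0725 = $842.08
Medicare tax: $11,614.93 × 0.025 = $290.37
State disability insurance: only $151,934.14 − $149,866.15 = $2,067.99 of this check is subject → $2,067.99 × 0.01 = $20.68
Group life insurance premium: $96.81
Employee stock purchase plan: $11,614.93 × 0.045 = $522.67
Roth 401(k) contribution: $54.50
Total deductions = $377.49 + $786.62 + $449.50 + $2,865.55 + $842.08 + $290.37 + $20.68 + $96.81 + $522.67 + $54.50 = $6,306.27
Net pay = $11,614.93 − $6,306.27 = $5,308.66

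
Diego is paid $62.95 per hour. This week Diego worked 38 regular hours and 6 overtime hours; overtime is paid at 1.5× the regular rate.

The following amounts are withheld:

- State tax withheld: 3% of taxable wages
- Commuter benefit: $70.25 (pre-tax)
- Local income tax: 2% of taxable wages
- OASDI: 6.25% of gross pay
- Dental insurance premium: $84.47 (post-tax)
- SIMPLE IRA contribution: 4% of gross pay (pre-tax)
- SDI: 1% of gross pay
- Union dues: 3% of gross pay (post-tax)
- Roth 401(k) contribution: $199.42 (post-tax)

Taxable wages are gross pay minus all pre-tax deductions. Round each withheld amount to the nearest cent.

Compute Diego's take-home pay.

Regular pay: 38 × $62.95 = $2,392.10
Overtime pay: 6 × $62.95 × 1.5 = $566.55
Gross pay = $2,392.10 + $566.55 = $2,958.65
Commuter benefit: $70.25
SIMPLE IRA contribution: $2,958.65 × 0.04 = $118.35
Pre-tax total = $70.25 + $118.35 = $188.60
Taxable wages = $2,958.65 − $188.60 = $2,770.05
State tax withheld: $2,770.05 × 0.03 = $83.10
Local income tax: $2,770.05 × 0.02 = $55.40
SDI: $2,958.65 × 0.01 = $29.59
OASDI: $2,958.65 × 0.0625 = $184.92
Union dues: $2,958.65 × 0.03 = $88.76
Roth 401(k) contribution: $199.42
Dental insurance premium: $84.47
Total deductions = $70.25 + $118.35 + $83.10 + $55.40 + $29.59 + $184.92 + $88.76 + $199.42 + $84.47 = $914.26
Net pay = $2,958.65 − $914.26 = $2,044.39

$2,044.39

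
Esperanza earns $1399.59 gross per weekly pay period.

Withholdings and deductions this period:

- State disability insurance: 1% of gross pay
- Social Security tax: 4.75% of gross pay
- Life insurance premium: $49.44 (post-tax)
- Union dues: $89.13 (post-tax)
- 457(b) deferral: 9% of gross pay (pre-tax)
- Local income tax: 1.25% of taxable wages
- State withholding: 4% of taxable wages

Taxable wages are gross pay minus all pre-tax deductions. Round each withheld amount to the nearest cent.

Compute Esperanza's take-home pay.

457(b) deferral: $1399.59 × 0.09 = $125.96
Taxable wages = $1399.59 − $125.96 = $1273.63
Local income tax: $1273.63 × 0.0125 = $15.92
State withholding: $1273.63 × 0.04 = $50.95
Social Security tax: $1399.59 × 0.0475 = $66.48
State disability insurance: $1399.59 × 0.01 = $14.00
Life insurance premium: $49.44
Union dues: $89.13
Total deductions = $125.96 + $15.92 + $50.95 + $66.48 + $14.00 + $49.44 + $89.13 = $411.88
Net pay = $1399.59 − $411.88 = $987.71

$987.71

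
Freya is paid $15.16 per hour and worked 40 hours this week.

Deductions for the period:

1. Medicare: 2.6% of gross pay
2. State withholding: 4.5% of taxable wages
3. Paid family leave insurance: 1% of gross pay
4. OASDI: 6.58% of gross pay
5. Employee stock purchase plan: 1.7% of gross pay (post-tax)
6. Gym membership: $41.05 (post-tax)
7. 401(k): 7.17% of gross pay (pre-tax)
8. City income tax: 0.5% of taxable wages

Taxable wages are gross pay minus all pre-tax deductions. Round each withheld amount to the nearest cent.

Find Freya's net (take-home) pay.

$421.69

Gross pay: 40 × $15.16 = $606.40
401(k): $606.40 × 0.0717 = $43.48
Taxable wages = $606.40 − $43.48 = $562.92
City income tax: $562.92 × 0.005 = $2.81
State withholding: $562.92 × 0.045 = $25.33
Medicare: $606.40 × 0.026 = $15.77
Paid family leave insurance: $606.40 × 0.01 = $6.06
OASDI: $606.40 × 0.0658 = $39.90
Employee stock purchase plan: $606.40 × 0.017 = $10.31
Gym membership: $41.05
Total deductions = $43.48 + $2.81 + $25.33 + $15.77 + $6.06 + $39.90 + $10.31 + $41.05 = $184.71
Net pay = $606.40 − $184.71 = $421.69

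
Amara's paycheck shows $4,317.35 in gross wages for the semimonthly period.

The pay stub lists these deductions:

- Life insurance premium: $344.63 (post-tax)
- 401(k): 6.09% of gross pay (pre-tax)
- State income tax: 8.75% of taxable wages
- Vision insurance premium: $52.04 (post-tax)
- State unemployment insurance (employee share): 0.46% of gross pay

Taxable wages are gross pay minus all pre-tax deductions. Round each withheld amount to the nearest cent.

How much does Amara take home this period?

401(k): $4,317.35 × 0.0609 = $262.93
Taxable wages = $4,317.35 − $262.93 = $4,054.42
State income tax: $4,054.42 × 0.0875 = $354.76
State unemployment insurance (employee share): $4,317.35 × 0.0046 = $19.86
Vision insurance premium: $52.04
Life insurance premium: $344.63
Total deductions = $262.93 + $354.76 + $19.86 + $52.04 + $344.63 = $1,034.22
Net pay = $4,317.35 − $1,034.22 = $3,283.13

$3,283.13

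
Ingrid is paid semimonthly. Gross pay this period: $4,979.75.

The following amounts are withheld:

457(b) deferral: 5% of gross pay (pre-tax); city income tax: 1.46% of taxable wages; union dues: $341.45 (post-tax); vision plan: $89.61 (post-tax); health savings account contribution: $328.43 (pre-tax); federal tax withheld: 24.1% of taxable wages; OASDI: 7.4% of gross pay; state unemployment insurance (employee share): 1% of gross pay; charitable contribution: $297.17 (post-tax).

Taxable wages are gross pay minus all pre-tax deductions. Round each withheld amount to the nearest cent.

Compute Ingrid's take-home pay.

$2,130.57

Health savings account contribution: $328.43
457(b) deferral: $4,979.75 × 0.05 = $248.99
Pre-tax total = $328.43 + $248.99 = $577.42
Taxable wages = $4,979.75 − $577.42 = $4,402.33
Federal tax withheld: $4,402.33 × 0.241 = $1,060.96
City income tax: $4,402.33 × 0.0146 = $64.27
OASDI: $4,979.75 × 0.074 = $368.50
State unemployment insurance (employee share): $4,979.75 × 0.01 = $49.80
Charitable contribution: $297.17
Union dues: $341.45
Vision plan: $89.61
Total deductions = $328.43 + $248.99 + $1,060.96 + $64.27 + $368.50 + $49.80 + $297.17 + $341.45 + $89.61 = $2,849.18
Net pay = $4,979.75 − $2,849.18 = $2,130.57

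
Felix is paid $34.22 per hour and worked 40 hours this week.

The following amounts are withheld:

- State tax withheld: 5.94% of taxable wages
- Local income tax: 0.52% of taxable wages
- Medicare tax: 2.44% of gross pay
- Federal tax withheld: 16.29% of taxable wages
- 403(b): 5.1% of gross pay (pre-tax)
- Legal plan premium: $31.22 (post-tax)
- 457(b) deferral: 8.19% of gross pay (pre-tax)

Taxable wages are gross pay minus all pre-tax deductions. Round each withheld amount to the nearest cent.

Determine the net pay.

$852.26

Gross pay: 40 × $34.22 = $1,368.80
403(b): $1,368.80 × 0.051 = $69.81
457(b) deferral: $1,368.80 × 0.0819 = $112.10
Pre-tax total = $69.81 + $112.10 = $181.91
Taxable wages = $1,368.80 − $181.91 = $1,186.89
Local income tax: $1,186.89 × 0.0052 = $6.17
Federal tax withheld: $1,186.89 × 0.1629 = $193.34
State tax withheld: $1,186.89 × 0.0594 = $70.50
Medicare tax: $1,368.80 × 0.0244 = $33.40
Legal plan premium: $31.22
Total deductions = $69.81 + $112.10 + $6.17 + $193.34 + $70.50 + $33.40 + $31.22 = $516.54
Net pay = $1,368.80 − $516.54 = $852.26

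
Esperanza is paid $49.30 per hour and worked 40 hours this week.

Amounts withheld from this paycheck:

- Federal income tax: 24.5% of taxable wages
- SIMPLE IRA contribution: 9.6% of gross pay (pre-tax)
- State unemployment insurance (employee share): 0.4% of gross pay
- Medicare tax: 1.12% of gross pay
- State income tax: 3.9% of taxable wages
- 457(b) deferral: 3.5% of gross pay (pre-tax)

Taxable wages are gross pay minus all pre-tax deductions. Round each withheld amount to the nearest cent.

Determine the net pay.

$1,197.01

Gross pay: 40 × $49.30 = $1,972.00
457(b) deferral: $1,972.00 × 0.035 = $69.02
SIMPLE IRA contribution: $1,972.00 × 0.096 = $189.31
Pre-tax total = $69.02 + $189.31 = $258.33
Taxable wages = $1,972.00 − $258.33 = $1,713.67
State income tax: $1,713.67 × 0.039 = $66.83
Federal income tax: $1,713.67 × 0.245 = $419.85
State unemployment insurance (employee share): $1,972.00 × 0.004 = $7.89
Medicare tax: $1,972.00 × 0.0112 = $22.09
Total deductions = $69.02 + $189.31 + $66.83 + $419.85 + $7.89 + $22.09 = $774.99
Net pay = $1,972.00 − $774.99 = $1,197.01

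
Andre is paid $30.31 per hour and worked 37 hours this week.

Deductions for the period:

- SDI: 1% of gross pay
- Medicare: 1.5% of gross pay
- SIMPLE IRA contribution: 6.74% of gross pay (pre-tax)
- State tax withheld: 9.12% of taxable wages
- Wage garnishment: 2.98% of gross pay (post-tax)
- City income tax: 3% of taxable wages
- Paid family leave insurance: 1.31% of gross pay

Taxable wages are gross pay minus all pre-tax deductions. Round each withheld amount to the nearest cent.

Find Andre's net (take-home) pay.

$842.98

Gross pay: 37 × $30.31 = $1,121.47
SIMPLE IRA contribution: $1,121.47 × 0.0674 = $75.59
Taxable wages = $1,121.47 − $75.59 = $1,045.88
City income tax: $1,045.88 × 0.03 = $31.38
State tax withheld: $1,045.88 × 0.0912 = $95.38
Paid family leave insurance: $1,121.47 × 0.0131 = $14.69
SDI: $1,121.47 × 0.01 = $11.21
Medicare: $1,121.47 × 0.015 = $16.82
Wage garnishment: $1,121.47 × 0.0298 = $33.42
Total deductions = $75.59 + $31.38 + $95.38 + $14.69 + $11.21 + $16.82 + $33.42 = $278.49
Net pay = $1,121.47 − $278.49 = $842.98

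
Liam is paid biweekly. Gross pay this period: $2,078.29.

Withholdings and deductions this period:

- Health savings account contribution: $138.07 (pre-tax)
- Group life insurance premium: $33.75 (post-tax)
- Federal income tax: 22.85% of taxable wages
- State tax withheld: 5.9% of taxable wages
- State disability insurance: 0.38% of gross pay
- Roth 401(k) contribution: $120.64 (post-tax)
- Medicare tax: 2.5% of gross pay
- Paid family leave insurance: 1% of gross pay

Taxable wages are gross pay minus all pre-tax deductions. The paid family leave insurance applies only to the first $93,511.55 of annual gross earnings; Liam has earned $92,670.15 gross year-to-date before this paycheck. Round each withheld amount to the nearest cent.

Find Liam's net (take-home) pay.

$1,159.75

Health savings account contribution: $138.07
Taxable wages = $2,078.29 − $138.07 = $1,940.22
State tax withheld: $1,940.22 × 0.059 = $114.47
Federal income tax: $1,940.22 × 0.2285 = $443.34
Paid family leave insurance: only $93,511.55 − $92,670.15 = $841.40 of this check is subject → $841.40 × 0.01 = $8.41
State disability insurance: $2,078.29 × 0.0038 = $7.90
Medicare tax: $2,078.29 × 0.025 = $51.96
Roth 401(k) contribution: $120.64
Group life insurance premium: $33.75
Total deductions = $138.07 + $114.47 + $443.34 + $8.41 + $7.90 + $51.96 + $120.64 + $33.75 = $918.54
Net pay = $2,078.29 − $918.54 = $1,159.75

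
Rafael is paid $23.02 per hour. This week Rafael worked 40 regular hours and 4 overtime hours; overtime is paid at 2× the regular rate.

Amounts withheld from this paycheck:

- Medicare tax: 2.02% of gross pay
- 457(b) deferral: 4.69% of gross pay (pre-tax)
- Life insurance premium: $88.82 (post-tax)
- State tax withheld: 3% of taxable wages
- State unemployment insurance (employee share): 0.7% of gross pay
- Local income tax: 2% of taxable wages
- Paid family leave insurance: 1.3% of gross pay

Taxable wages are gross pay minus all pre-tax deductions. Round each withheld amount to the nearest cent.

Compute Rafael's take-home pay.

$867.26

Regular pay: 40 × $23.02 = $920.80
Overtime pay: 4 × $23.02 × 2 = $184.16
Gross pay = $920.80 + $184.16 = $1104.96
457(b) deferral: $1104.96 × 0.0469 = $51.82
Taxable wages = $1104.96 − $51.82 = $1053.14
Local income tax: $1053.14 × 0.02 = $21.06
State tax withheld: $1053.14 × 0.03 = $31.59
Medicare tax: $1104.96 × 0.0202 = $22.32
Paid family leave insurance: $1104.96 × 0.013 = $14.36
State unemployment insurance (employee share): $1104.96 × 0.007 = $7.73
Life insurance premium: $88.82
Total deductions = $51.82 + $21.06 + $31.59 + $22.32 + $14.36 + $7.73 + $88.82 = $237.70
Net pay = $1104.96 − $237.70 = $867.26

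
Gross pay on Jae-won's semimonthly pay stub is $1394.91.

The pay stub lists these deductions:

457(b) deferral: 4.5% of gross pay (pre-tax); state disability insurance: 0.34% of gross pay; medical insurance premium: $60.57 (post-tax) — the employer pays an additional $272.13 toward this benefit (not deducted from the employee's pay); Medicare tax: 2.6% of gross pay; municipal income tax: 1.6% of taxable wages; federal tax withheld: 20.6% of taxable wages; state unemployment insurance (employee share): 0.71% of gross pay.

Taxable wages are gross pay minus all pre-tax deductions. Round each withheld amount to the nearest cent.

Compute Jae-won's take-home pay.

$924.93

457(b) deferral: $1394.91 × 0.045 = $62.77
Taxable wages = $1394.91 − $62.77 = $1332.14
Municipal income tax: $1332.14 × 0.016 = $21.31
Federal tax withheld: $1332.14 × 0.206 = $274.42
State unemployment insurance (employee share): $1394.91 × 0.0071 = $9.90
State disability insurance: $1394.91 × 0.0034 = $4.74
Medicare tax: $1394.91 × 0.026 = $36.27
Medical insurance premium: $60.57
(Employer's $272.13 toward medical insurance premium is not withheld from the employee.)
Total deductions = $62.77 + $21.31 + $274.42 + $9.90 + $4.74 + $36.27 + $60.57 = $469.98
Net pay = $1394.91 − $469.98 = $924.93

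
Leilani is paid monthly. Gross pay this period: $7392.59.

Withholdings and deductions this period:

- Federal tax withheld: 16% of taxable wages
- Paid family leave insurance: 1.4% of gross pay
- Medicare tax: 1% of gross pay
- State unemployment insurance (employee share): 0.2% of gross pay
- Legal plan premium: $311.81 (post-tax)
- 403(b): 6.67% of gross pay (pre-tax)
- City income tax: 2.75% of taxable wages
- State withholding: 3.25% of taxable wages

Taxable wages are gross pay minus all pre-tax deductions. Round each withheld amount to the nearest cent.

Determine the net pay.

$4877.58

403(b): $7392.59 × 0.0667 = $493.09
Taxable wages = $7392.59 − $493.09 = $6899.50
Federal tax withheld: $6899.50 × 0.16 = $1103.92
City income tax: $6899.50 × 0.0275 = $189.74
State withholding: $6899.50 × 0.0325 = $224.23
State unemployment insurance (employee share): $7392.59 × 0.002 = $14.79
Paid family leave insurance: $7392.59 × 0.014 = $103.50
Medicare tax: $7392.59 × 0.01 = $73.93
Legal plan premium: $311.81
Total deductions = $493.09 + $1103.92 + $189.74 + $224.23 + $14.79 + $103.50 + $73.93 + $311.81 = $2515.01
Net pay = $7392.59 − $2515.01 = $4877.58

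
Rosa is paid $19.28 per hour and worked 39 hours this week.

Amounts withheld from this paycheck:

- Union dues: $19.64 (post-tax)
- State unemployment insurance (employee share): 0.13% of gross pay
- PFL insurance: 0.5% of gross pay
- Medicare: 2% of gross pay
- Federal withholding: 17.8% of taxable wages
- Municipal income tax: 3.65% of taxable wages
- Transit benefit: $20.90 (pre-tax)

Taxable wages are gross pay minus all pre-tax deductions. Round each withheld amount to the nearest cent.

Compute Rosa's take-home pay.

$534.80

Gross pay: 39 × $19.28 = $751.92
Transit benefit: $20.90
Taxable wages = $751.92 − $20.90 = $731.02
Federal withholding: $731.02 × 0.178 = $130.12
Municipal income tax: $731.02 × 0.0365 = $26.68
Medicare: $751.92 × 0.02 = $15.04
State unemployment insurance (employee share): $751.92 × 0.0013 = $0.98
PFL insurance: $751.92 × 0.005 = $3.76
Union dues: $19.64
Total deductions = $20.90 + $130.12 + $26.68 + $15.04 + $0.98 + $3.76 + $19.64 = $217.12
Net pay = $751.92 − $217.12 = $534.80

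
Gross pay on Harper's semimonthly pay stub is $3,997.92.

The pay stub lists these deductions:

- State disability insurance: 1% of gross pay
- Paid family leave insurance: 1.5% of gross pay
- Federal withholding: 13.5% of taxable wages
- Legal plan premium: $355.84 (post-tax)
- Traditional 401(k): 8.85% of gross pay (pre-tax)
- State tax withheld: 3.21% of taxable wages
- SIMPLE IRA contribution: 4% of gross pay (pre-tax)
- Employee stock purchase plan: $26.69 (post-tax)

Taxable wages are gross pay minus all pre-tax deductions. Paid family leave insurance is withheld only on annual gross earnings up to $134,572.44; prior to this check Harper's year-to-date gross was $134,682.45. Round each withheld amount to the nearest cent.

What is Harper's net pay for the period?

SIMPLE IRA contribution: $3,997.92 × 0.04 = $159.92
Traditional 401(k): $3,997.92 × 0.0885 = $353.82
Pre-tax total = $159.92 + $353.82 = $513.74
Taxable wages = $3,997.92 − $513.74 = $3,484.18
Federal withholding: $3,484.18 × 0.135 = $470.36
State tax withheld: $3,484.18 × 0.0321 = $111.84
Paid family leave insurance: annual cap $134,572.44 already reached (YTD $134,682.45), so $0.00
State disability insurance: $3,997.92 × 0.01 = $39.98
Employee stock purchase plan: $26.69
Legal plan premium: $355.84
Total deductions = $159.92 + $353.82 + $470.36 + $111.84 + $0.00 + $39.98 + $26.69 + $355.84 = $1,518.45
Net pay = $3,997.92 − $1,518.45 = $2,479.47

$2,479.47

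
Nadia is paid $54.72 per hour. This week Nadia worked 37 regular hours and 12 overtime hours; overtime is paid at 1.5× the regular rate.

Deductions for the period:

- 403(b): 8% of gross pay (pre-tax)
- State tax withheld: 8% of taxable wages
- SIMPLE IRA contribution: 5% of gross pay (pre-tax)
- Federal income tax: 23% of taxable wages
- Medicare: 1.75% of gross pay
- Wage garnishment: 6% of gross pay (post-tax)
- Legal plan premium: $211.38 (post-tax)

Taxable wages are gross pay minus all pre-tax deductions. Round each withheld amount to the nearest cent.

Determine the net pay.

Regular pay: 37 × $54.72 = $2,024.64
Overtime pay: 12 × $54.72 × 1.5 = $984.96
Gross pay = $2,024.64 + $984.96 = $3,009.60
SIMPLE IRA contribution: $3,009.60 × 0.05 = $150.48
403(b): $3,009.60 × 0.08 = $240.77
Pre-tax total = $150.48 + $240.77 = $391.25
Taxable wages = $3,009.60 − $391.25 = $2,618.35
State tax withheld: $2,618.35 × 0.08 = $209.47
Federal income tax: $2,618.35 × 0.23 = $602.22
Medicare: $3,009.60 × 0.0175 = $52.67
Wage garnishment: $3,009.60 × 0.06 = $180.58
Legal plan premium: $211.38
Total deductions = $150.48 + $240.77 + $209.47 + $602.22 + $52.67 + $180.58 + $211.38 = $1,647.57
Net pay = $3,009.60 − $1,647.57 = $1,362.03

$1,362.03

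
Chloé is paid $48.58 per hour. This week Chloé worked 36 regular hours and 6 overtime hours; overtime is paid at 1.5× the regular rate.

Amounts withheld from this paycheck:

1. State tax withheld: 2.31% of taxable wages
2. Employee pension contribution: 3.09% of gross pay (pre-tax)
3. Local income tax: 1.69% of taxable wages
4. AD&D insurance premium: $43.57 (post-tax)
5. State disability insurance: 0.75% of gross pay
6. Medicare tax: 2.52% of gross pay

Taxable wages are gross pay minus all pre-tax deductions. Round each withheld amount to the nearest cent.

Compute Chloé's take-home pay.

$1,918.75

Regular pay: 36 × $48.58 = $1,748.88
Overtime pay: 6 × $48.58 × 1.5 = $437.22
Gross pay = $1,748.88 + $437.22 = $2,186.10
Employee pension contribution: $2,186.10 × 0.0309 = $67.55
Taxable wages = $2,186.10 − $67.55 = $2,118.55
State tax withheld: $2,118.55 × 0.0231 = $48.94
Local income tax: $2,118.55 × 0.0169 = $35.80
Medicare tax: $2,186.10 × 0.0252 = $55.09
State disability insurance: $2,186.10 × 0.0075 = $16.40
AD&D insurance premium: $43.57
Total deductions = $67.55 + $48.94 + $35.80 + $55.09 + $16.40 + $43.57 = $267.35
Net pay = $2,186.10 − $267.35 = $1,918.75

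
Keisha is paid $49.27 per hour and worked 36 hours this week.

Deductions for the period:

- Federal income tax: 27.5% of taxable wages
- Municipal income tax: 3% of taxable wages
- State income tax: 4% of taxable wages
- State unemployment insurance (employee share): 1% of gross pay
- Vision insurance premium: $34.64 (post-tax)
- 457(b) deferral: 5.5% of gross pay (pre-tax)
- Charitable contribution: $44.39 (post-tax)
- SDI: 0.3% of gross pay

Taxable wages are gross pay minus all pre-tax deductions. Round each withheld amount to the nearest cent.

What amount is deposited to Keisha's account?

Gross pay: 36 × $49.27 = $1,773.72
457(b) deferral: $1,773.72 × 0.055 = $97.55
Taxable wages = $1,773.72 − $97.55 = $1,676.17
Federal income tax: $1,676.17 × 0.275 = $460.95
State income tax: $1,676.17 × 0.04 = $67.05
Municipal income tax: $1,676.17 × 0.03 = $50.29
State unemployment insurance (employee share): $1,773.72 × 0.01 = $17.74
SDI: $1,773.72 × 0.003 = $5.32
Charitable contribution: $44.39
Vision insurance premium: $34.64
Total deductions = $97.55 + $460.95 + $67.05 + $50.29 + $17.74 + $5.32 + $44.39 + $34.64 = $777.93
Net pay = $1,773.72 − $777.93 = $995.79

$995.79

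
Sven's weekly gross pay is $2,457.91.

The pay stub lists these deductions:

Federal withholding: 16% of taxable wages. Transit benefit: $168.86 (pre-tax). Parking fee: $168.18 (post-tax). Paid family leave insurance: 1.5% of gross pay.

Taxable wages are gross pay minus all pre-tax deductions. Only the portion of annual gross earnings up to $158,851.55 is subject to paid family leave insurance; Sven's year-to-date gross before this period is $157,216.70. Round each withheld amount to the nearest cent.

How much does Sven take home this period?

$1,730.10

Transit benefit: $168.86
Taxable wages = $2,457.91 − $168.86 = $2,289.05
Federal withholding: $2,289.05 × 0.16 = $366.25
Paid family leave insurance: only $158,851.55 − $157,216.70 = $1,634.85 of this check is subject → $1,634.85 × 0.015 = $24.52
Parking fee: $168.18
Total deductions = $168.86 + $366.25 + $24.52 + $168.18 = $727.81
Net pay = $2,457.91 − $727.81 = $1,730.10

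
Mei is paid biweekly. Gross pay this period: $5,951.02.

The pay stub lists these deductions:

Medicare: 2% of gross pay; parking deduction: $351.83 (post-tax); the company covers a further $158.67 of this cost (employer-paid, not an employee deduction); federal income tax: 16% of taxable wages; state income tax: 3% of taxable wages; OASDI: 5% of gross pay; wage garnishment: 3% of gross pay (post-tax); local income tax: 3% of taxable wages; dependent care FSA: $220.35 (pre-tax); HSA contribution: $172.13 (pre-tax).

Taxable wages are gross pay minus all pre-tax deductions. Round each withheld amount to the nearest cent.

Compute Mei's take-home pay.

$3,388.72

Dependent care FSA: $220.35
HSA contribution: $172.13
Pre-tax total = $220.35 + $172.13 = $392.48
Taxable wages = $5,951.02 − $392.48 = $5,558.54
Federal income tax: $5,558.54 × 0.16 = $889.37
State income tax: $5,558.54 × 0.03 = $166.76
Local income tax: $5,558.54 × 0.03 = $166.76
OASDI: $5,951.02 × 0.05 = $297.55
Medicare: $5,951.02 × 0.02 = $119.02
Parking deduction: $351.83
Wage garnishment: $5,951.02 × 0.03 = $178.53
(Employer's $158.67 toward parking deduction is not withheld from the employee.)
Total deductions = $220.35 + $172.13 + $889.37 + $166.76 + $166.76 + $297.55 + $119.02 + $351.83 + $178.53 = $2,562.30
Net pay = $5,951.02 − $2,562.30 = $3,388.72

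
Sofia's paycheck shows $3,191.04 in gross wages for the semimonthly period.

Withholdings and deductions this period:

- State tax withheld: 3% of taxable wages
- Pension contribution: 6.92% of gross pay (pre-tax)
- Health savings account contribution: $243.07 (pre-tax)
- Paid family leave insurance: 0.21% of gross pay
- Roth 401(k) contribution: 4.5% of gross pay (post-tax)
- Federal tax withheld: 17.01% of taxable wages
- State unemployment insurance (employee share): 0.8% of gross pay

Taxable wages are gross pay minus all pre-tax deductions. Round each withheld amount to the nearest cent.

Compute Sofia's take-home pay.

$2,005.62

Health savings account contribution: $243.07
Pension contribution: $3,191.04 × 0.0692 = $220.82
Pre-tax total = $243.07 + $220.82 = $463.89
Taxable wages = $3,191.04 − $463.89 = $2,727.15
Federal tax withheld: $2,727.15 × 0.1701 = $463.89
State tax withheld: $2,727.15 × 0.03 = $81.81
State unemployment insurance (employee share): $3,191.04 × 0.008 = $25.53
Paid family leave insurance: $3,191.04 × 0.0021 = $6.70
Roth 401(k) contribution: $3,191.04 × 0.045 = $143.60
Total deductions = $243.07 + $220.82 + $463.89 + $81.81 + $25.53 + $6.70 + $143.60 = $1,185.42
Net pay = $3,191.04 − $1,185.42 = $2,005.62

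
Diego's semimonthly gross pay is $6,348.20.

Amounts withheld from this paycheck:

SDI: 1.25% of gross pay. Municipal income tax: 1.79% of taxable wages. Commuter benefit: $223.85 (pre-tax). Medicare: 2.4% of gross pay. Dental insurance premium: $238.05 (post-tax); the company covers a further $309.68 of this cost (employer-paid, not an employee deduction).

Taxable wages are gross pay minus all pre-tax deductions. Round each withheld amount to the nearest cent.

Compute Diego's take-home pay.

$5,544.96

Commuter benefit: $223.85
Taxable wages = $6,348.20 − $223.85 = $6,124.35
Municipal income tax: $6,124.35 × 0.0179 = $109.63
SDI: $6,348.20 × 0.0125 = $79.35
Medicare: $6,348.20 × 0.024 = $152.36
Dental insurance premium: $238.05
(Employer's $309.68 toward dental insurance premium is not withheld from the employee.)
Total deductions = $223.85 + $109.63 + $79.35 + $152.36 + $238.05 = $803.24
Net pay = $6,348.20 − $803.24 = $5,544.96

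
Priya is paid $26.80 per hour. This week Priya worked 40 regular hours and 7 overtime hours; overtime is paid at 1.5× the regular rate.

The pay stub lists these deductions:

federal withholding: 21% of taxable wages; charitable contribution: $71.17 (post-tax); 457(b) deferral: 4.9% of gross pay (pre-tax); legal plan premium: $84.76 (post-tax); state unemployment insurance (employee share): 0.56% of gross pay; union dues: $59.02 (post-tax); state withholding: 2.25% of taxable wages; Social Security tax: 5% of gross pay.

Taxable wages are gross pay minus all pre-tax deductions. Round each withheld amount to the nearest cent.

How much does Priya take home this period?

$697.63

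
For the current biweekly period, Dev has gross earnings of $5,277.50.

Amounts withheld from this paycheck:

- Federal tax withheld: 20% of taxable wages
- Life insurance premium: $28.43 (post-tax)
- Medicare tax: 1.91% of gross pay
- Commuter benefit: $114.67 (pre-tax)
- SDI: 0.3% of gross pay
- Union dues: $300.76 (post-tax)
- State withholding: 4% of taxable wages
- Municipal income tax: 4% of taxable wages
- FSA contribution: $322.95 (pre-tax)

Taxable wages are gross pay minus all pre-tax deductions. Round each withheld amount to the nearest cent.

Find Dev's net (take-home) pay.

Commuter benefit: $114.67
FSA contribution: $322.95
Pre-tax total = $114.67 + $322.95 = $437.62
Taxable wages = $5,277.50 − $437.62 = $4,839.88
Federal tax withheld: $4,839.88 × 0.2 = $967.98
State withholding: $4,839.88 × 0.04 = $193.60
Municipal income tax: $4,839.88 × 0.04 = $193.60
Medicare tax: $5,277.50 × 0.0191 = $100.80
SDI: $5,277.50 × 0.003 = $15.83
Life insurance premium: $28.43
Union dues: $300.76
Total deductions = $114.67 + $322.95 + $967.98 + $193.60 + $193.60 + $100.80 + $15.83 + $28.43 + $300.76 = $2,238.62
Net pay = $5,277.50 − $2,238.62 = $3,038.88

$3,038.88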